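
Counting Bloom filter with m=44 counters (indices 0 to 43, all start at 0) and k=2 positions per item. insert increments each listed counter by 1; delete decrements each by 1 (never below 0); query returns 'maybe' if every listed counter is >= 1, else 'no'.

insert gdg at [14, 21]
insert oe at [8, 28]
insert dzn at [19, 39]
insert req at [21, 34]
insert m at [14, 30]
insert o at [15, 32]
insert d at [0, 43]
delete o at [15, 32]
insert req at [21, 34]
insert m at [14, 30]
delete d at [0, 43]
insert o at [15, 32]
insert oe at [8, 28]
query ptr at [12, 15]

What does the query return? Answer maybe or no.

Step 1: insert gdg at [14, 21] -> counters=[0,0,0,0,0,0,0,0,0,0,0,0,0,0,1,0,0,0,0,0,0,1,0,0,0,0,0,0,0,0,0,0,0,0,0,0,0,0,0,0,0,0,0,0]
Step 2: insert oe at [8, 28] -> counters=[0,0,0,0,0,0,0,0,1,0,0,0,0,0,1,0,0,0,0,0,0,1,0,0,0,0,0,0,1,0,0,0,0,0,0,0,0,0,0,0,0,0,0,0]
Step 3: insert dzn at [19, 39] -> counters=[0,0,0,0,0,0,0,0,1,0,0,0,0,0,1,0,0,0,0,1,0,1,0,0,0,0,0,0,1,0,0,0,0,0,0,0,0,0,0,1,0,0,0,0]
Step 4: insert req at [21, 34] -> counters=[0,0,0,0,0,0,0,0,1,0,0,0,0,0,1,0,0,0,0,1,0,2,0,0,0,0,0,0,1,0,0,0,0,0,1,0,0,0,0,1,0,0,0,0]
Step 5: insert m at [14, 30] -> counters=[0,0,0,0,0,0,0,0,1,0,0,0,0,0,2,0,0,0,0,1,0,2,0,0,0,0,0,0,1,0,1,0,0,0,1,0,0,0,0,1,0,0,0,0]
Step 6: insert o at [15, 32] -> counters=[0,0,0,0,0,0,0,0,1,0,0,0,0,0,2,1,0,0,0,1,0,2,0,0,0,0,0,0,1,0,1,0,1,0,1,0,0,0,0,1,0,0,0,0]
Step 7: insert d at [0, 43] -> counters=[1,0,0,0,0,0,0,0,1,0,0,0,0,0,2,1,0,0,0,1,0,2,0,0,0,0,0,0,1,0,1,0,1,0,1,0,0,0,0,1,0,0,0,1]
Step 8: delete o at [15, 32] -> counters=[1,0,0,0,0,0,0,0,1,0,0,0,0,0,2,0,0,0,0,1,0,2,0,0,0,0,0,0,1,0,1,0,0,0,1,0,0,0,0,1,0,0,0,1]
Step 9: insert req at [21, 34] -> counters=[1,0,0,0,0,0,0,0,1,0,0,0,0,0,2,0,0,0,0,1,0,3,0,0,0,0,0,0,1,0,1,0,0,0,2,0,0,0,0,1,0,0,0,1]
Step 10: insert m at [14, 30] -> counters=[1,0,0,0,0,0,0,0,1,0,0,0,0,0,3,0,0,0,0,1,0,3,0,0,0,0,0,0,1,0,2,0,0,0,2,0,0,0,0,1,0,0,0,1]
Step 11: delete d at [0, 43] -> counters=[0,0,0,0,0,0,0,0,1,0,0,0,0,0,3,0,0,0,0,1,0,3,0,0,0,0,0,0,1,0,2,0,0,0,2,0,0,0,0,1,0,0,0,0]
Step 12: insert o at [15, 32] -> counters=[0,0,0,0,0,0,0,0,1,0,0,0,0,0,3,1,0,0,0,1,0,3,0,0,0,0,0,0,1,0,2,0,1,0,2,0,0,0,0,1,0,0,0,0]
Step 13: insert oe at [8, 28] -> counters=[0,0,0,0,0,0,0,0,2,0,0,0,0,0,3,1,0,0,0,1,0,3,0,0,0,0,0,0,2,0,2,0,1,0,2,0,0,0,0,1,0,0,0,0]
Query ptr: check counters[12]=0 counters[15]=1 -> no

Answer: no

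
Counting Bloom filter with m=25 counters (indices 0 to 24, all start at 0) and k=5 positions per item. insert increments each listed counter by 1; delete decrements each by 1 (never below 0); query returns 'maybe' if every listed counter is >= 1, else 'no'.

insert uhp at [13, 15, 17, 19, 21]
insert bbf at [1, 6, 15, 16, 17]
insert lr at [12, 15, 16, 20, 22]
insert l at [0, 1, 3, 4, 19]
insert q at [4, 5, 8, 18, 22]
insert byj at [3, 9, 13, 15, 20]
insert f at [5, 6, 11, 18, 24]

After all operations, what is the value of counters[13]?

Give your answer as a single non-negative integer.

Step 1: insert uhp at [13, 15, 17, 19, 21] -> counters=[0,0,0,0,0,0,0,0,0,0,0,0,0,1,0,1,0,1,0,1,0,1,0,0,0]
Step 2: insert bbf at [1, 6, 15, 16, 17] -> counters=[0,1,0,0,0,0,1,0,0,0,0,0,0,1,0,2,1,2,0,1,0,1,0,0,0]
Step 3: insert lr at [12, 15, 16, 20, 22] -> counters=[0,1,0,0,0,0,1,0,0,0,0,0,1,1,0,3,2,2,0,1,1,1,1,0,0]
Step 4: insert l at [0, 1, 3, 4, 19] -> counters=[1,2,0,1,1,0,1,0,0,0,0,0,1,1,0,3,2,2,0,2,1,1,1,0,0]
Step 5: insert q at [4, 5, 8, 18, 22] -> counters=[1,2,0,1,2,1,1,0,1,0,0,0,1,1,0,3,2,2,1,2,1,1,2,0,0]
Step 6: insert byj at [3, 9, 13, 15, 20] -> counters=[1,2,0,2,2,1,1,0,1,1,0,0,1,2,0,4,2,2,1,2,2,1,2,0,0]
Step 7: insert f at [5, 6, 11, 18, 24] -> counters=[1,2,0,2,2,2,2,0,1,1,0,1,1,2,0,4,2,2,2,2,2,1,2,0,1]
Final counters=[1,2,0,2,2,2,2,0,1,1,0,1,1,2,0,4,2,2,2,2,2,1,2,0,1] -> counters[13]=2

Answer: 2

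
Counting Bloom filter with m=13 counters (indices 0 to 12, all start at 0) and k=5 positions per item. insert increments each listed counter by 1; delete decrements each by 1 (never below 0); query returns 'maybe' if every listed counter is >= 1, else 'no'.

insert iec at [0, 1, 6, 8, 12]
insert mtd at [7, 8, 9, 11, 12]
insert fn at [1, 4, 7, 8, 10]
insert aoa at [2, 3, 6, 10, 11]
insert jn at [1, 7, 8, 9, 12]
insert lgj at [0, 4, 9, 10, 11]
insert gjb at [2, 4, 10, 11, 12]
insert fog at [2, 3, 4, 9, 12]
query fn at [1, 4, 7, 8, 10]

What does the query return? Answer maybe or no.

Step 1: insert iec at [0, 1, 6, 8, 12] -> counters=[1,1,0,0,0,0,1,0,1,0,0,0,1]
Step 2: insert mtd at [7, 8, 9, 11, 12] -> counters=[1,1,0,0,0,0,1,1,2,1,0,1,2]
Step 3: insert fn at [1, 4, 7, 8, 10] -> counters=[1,2,0,0,1,0,1,2,3,1,1,1,2]
Step 4: insert aoa at [2, 3, 6, 10, 11] -> counters=[1,2,1,1,1,0,2,2,3,1,2,2,2]
Step 5: insert jn at [1, 7, 8, 9, 12] -> counters=[1,3,1,1,1,0,2,3,4,2,2,2,3]
Step 6: insert lgj at [0, 4, 9, 10, 11] -> counters=[2,3,1,1,2,0,2,3,4,3,3,3,3]
Step 7: insert gjb at [2, 4, 10, 11, 12] -> counters=[2,3,2,1,3,0,2,3,4,3,4,4,4]
Step 8: insert fog at [2, 3, 4, 9, 12] -> counters=[2,3,3,2,4,0,2,3,4,4,4,4,5]
Query fn: check counters[1]=3 counters[4]=4 counters[7]=3 counters[8]=4 counters[10]=4 -> maybe

Answer: maybe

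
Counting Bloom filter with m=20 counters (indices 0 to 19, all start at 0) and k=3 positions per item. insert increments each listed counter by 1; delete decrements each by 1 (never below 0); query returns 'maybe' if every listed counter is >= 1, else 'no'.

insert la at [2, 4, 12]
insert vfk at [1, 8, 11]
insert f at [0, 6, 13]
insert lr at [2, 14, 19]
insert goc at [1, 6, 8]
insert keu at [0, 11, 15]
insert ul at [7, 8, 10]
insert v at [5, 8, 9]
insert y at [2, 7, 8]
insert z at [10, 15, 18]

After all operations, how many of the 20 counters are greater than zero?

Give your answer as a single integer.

Answer: 17

Derivation:
Step 1: insert la at [2, 4, 12] -> counters=[0,0,1,0,1,0,0,0,0,0,0,0,1,0,0,0,0,0,0,0]
Step 2: insert vfk at [1, 8, 11] -> counters=[0,1,1,0,1,0,0,0,1,0,0,1,1,0,0,0,0,0,0,0]
Step 3: insert f at [0, 6, 13] -> counters=[1,1,1,0,1,0,1,0,1,0,0,1,1,1,0,0,0,0,0,0]
Step 4: insert lr at [2, 14, 19] -> counters=[1,1,2,0,1,0,1,0,1,0,0,1,1,1,1,0,0,0,0,1]
Step 5: insert goc at [1, 6, 8] -> counters=[1,2,2,0,1,0,2,0,2,0,0,1,1,1,1,0,0,0,0,1]
Step 6: insert keu at [0, 11, 15] -> counters=[2,2,2,0,1,0,2,0,2,0,0,2,1,1,1,1,0,0,0,1]
Step 7: insert ul at [7, 8, 10] -> counters=[2,2,2,0,1,0,2,1,3,0,1,2,1,1,1,1,0,0,0,1]
Step 8: insert v at [5, 8, 9] -> counters=[2,2,2,0,1,1,2,1,4,1,1,2,1,1,1,1,0,0,0,1]
Step 9: insert y at [2, 7, 8] -> counters=[2,2,3,0,1,1,2,2,5,1,1,2,1,1,1,1,0,0,0,1]
Step 10: insert z at [10, 15, 18] -> counters=[2,2,3,0,1,1,2,2,5,1,2,2,1,1,1,2,0,0,1,1]
Final counters=[2,2,3,0,1,1,2,2,5,1,2,2,1,1,1,2,0,0,1,1] -> 17 nonzero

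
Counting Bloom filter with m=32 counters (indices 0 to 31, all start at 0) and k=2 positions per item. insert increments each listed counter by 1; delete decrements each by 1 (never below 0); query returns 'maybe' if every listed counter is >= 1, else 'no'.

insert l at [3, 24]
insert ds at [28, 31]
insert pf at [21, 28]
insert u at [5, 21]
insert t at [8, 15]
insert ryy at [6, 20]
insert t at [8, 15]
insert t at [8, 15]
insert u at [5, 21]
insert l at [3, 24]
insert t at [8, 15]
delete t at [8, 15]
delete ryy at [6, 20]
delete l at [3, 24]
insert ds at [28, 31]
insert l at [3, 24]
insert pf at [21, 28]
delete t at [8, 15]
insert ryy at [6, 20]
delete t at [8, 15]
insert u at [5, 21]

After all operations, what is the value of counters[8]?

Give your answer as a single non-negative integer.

Step 1: insert l at [3, 24] -> counters=[0,0,0,1,0,0,0,0,0,0,0,0,0,0,0,0,0,0,0,0,0,0,0,0,1,0,0,0,0,0,0,0]
Step 2: insert ds at [28, 31] -> counters=[0,0,0,1,0,0,0,0,0,0,0,0,0,0,0,0,0,0,0,0,0,0,0,0,1,0,0,0,1,0,0,1]
Step 3: insert pf at [21, 28] -> counters=[0,0,0,1,0,0,0,0,0,0,0,0,0,0,0,0,0,0,0,0,0,1,0,0,1,0,0,0,2,0,0,1]
Step 4: insert u at [5, 21] -> counters=[0,0,0,1,0,1,0,0,0,0,0,0,0,0,0,0,0,0,0,0,0,2,0,0,1,0,0,0,2,0,0,1]
Step 5: insert t at [8, 15] -> counters=[0,0,0,1,0,1,0,0,1,0,0,0,0,0,0,1,0,0,0,0,0,2,0,0,1,0,0,0,2,0,0,1]
Step 6: insert ryy at [6, 20] -> counters=[0,0,0,1,0,1,1,0,1,0,0,0,0,0,0,1,0,0,0,0,1,2,0,0,1,0,0,0,2,0,0,1]
Step 7: insert t at [8, 15] -> counters=[0,0,0,1,0,1,1,0,2,0,0,0,0,0,0,2,0,0,0,0,1,2,0,0,1,0,0,0,2,0,0,1]
Step 8: insert t at [8, 15] -> counters=[0,0,0,1,0,1,1,0,3,0,0,0,0,0,0,3,0,0,0,0,1,2,0,0,1,0,0,0,2,0,0,1]
Step 9: insert u at [5, 21] -> counters=[0,0,0,1,0,2,1,0,3,0,0,0,0,0,0,3,0,0,0,0,1,3,0,0,1,0,0,0,2,0,0,1]
Step 10: insert l at [3, 24] -> counters=[0,0,0,2,0,2,1,0,3,0,0,0,0,0,0,3,0,0,0,0,1,3,0,0,2,0,0,0,2,0,0,1]
Step 11: insert t at [8, 15] -> counters=[0,0,0,2,0,2,1,0,4,0,0,0,0,0,0,4,0,0,0,0,1,3,0,0,2,0,0,0,2,0,0,1]
Step 12: delete t at [8, 15] -> counters=[0,0,0,2,0,2,1,0,3,0,0,0,0,0,0,3,0,0,0,0,1,3,0,0,2,0,0,0,2,0,0,1]
Step 13: delete ryy at [6, 20] -> counters=[0,0,0,2,0,2,0,0,3,0,0,0,0,0,0,3,0,0,0,0,0,3,0,0,2,0,0,0,2,0,0,1]
Step 14: delete l at [3, 24] -> counters=[0,0,0,1,0,2,0,0,3,0,0,0,0,0,0,3,0,0,0,0,0,3,0,0,1,0,0,0,2,0,0,1]
Step 15: insert ds at [28, 31] -> counters=[0,0,0,1,0,2,0,0,3,0,0,0,0,0,0,3,0,0,0,0,0,3,0,0,1,0,0,0,3,0,0,2]
Step 16: insert l at [3, 24] -> counters=[0,0,0,2,0,2,0,0,3,0,0,0,0,0,0,3,0,0,0,0,0,3,0,0,2,0,0,0,3,0,0,2]
Step 17: insert pf at [21, 28] -> counters=[0,0,0,2,0,2,0,0,3,0,0,0,0,0,0,3,0,0,0,0,0,4,0,0,2,0,0,0,4,0,0,2]
Step 18: delete t at [8, 15] -> counters=[0,0,0,2,0,2,0,0,2,0,0,0,0,0,0,2,0,0,0,0,0,4,0,0,2,0,0,0,4,0,0,2]
Step 19: insert ryy at [6, 20] -> counters=[0,0,0,2,0,2,1,0,2,0,0,0,0,0,0,2,0,0,0,0,1,4,0,0,2,0,0,0,4,0,0,2]
Step 20: delete t at [8, 15] -> counters=[0,0,0,2,0,2,1,0,1,0,0,0,0,0,0,1,0,0,0,0,1,4,0,0,2,0,0,0,4,0,0,2]
Step 21: insert u at [5, 21] -> counters=[0,0,0,2,0,3,1,0,1,0,0,0,0,0,0,1,0,0,0,0,1,5,0,0,2,0,0,0,4,0,0,2]
Final counters=[0,0,0,2,0,3,1,0,1,0,0,0,0,0,0,1,0,0,0,0,1,5,0,0,2,0,0,0,4,0,0,2] -> counters[8]=1

Answer: 1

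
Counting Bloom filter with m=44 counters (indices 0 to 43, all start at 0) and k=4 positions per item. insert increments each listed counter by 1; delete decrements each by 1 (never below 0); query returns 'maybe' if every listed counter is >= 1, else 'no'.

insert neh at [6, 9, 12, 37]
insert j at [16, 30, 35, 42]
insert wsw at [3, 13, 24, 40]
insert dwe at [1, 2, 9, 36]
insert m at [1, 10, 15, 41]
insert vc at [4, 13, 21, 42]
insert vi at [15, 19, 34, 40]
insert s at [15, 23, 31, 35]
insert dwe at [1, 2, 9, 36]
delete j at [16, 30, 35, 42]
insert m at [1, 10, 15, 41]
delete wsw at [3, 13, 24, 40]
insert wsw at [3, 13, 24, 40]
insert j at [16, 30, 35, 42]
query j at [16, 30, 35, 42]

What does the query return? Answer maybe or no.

Answer: maybe

Derivation:
Step 1: insert neh at [6, 9, 12, 37] -> counters=[0,0,0,0,0,0,1,0,0,1,0,0,1,0,0,0,0,0,0,0,0,0,0,0,0,0,0,0,0,0,0,0,0,0,0,0,0,1,0,0,0,0,0,0]
Step 2: insert j at [16, 30, 35, 42] -> counters=[0,0,0,0,0,0,1,0,0,1,0,0,1,0,0,0,1,0,0,0,0,0,0,0,0,0,0,0,0,0,1,0,0,0,0,1,0,1,0,0,0,0,1,0]
Step 3: insert wsw at [3, 13, 24, 40] -> counters=[0,0,0,1,0,0,1,0,0,1,0,0,1,1,0,0,1,0,0,0,0,0,0,0,1,0,0,0,0,0,1,0,0,0,0,1,0,1,0,0,1,0,1,0]
Step 4: insert dwe at [1, 2, 9, 36] -> counters=[0,1,1,1,0,0,1,0,0,2,0,0,1,1,0,0,1,0,0,0,0,0,0,0,1,0,0,0,0,0,1,0,0,0,0,1,1,1,0,0,1,0,1,0]
Step 5: insert m at [1, 10, 15, 41] -> counters=[0,2,1,1,0,0,1,0,0,2,1,0,1,1,0,1,1,0,0,0,0,0,0,0,1,0,0,0,0,0,1,0,0,0,0,1,1,1,0,0,1,1,1,0]
Step 6: insert vc at [4, 13, 21, 42] -> counters=[0,2,1,1,1,0,1,0,0,2,1,0,1,2,0,1,1,0,0,0,0,1,0,0,1,0,0,0,0,0,1,0,0,0,0,1,1,1,0,0,1,1,2,0]
Step 7: insert vi at [15, 19, 34, 40] -> counters=[0,2,1,1,1,0,1,0,0,2,1,0,1,2,0,2,1,0,0,1,0,1,0,0,1,0,0,0,0,0,1,0,0,0,1,1,1,1,0,0,2,1,2,0]
Step 8: insert s at [15, 23, 31, 35] -> counters=[0,2,1,1,1,0,1,0,0,2,1,0,1,2,0,3,1,0,0,1,0,1,0,1,1,0,0,0,0,0,1,1,0,0,1,2,1,1,0,0,2,1,2,0]
Step 9: insert dwe at [1, 2, 9, 36] -> counters=[0,3,2,1,1,0,1,0,0,3,1,0,1,2,0,3,1,0,0,1,0,1,0,1,1,0,0,0,0,0,1,1,0,0,1,2,2,1,0,0,2,1,2,0]
Step 10: delete j at [16, 30, 35, 42] -> counters=[0,3,2,1,1,0,1,0,0,3,1,0,1,2,0,3,0,0,0,1,0,1,0,1,1,0,0,0,0,0,0,1,0,0,1,1,2,1,0,0,2,1,1,0]
Step 11: insert m at [1, 10, 15, 41] -> counters=[0,4,2,1,1,0,1,0,0,3,2,0,1,2,0,4,0,0,0,1,0,1,0,1,1,0,0,0,0,0,0,1,0,0,1,1,2,1,0,0,2,2,1,0]
Step 12: delete wsw at [3, 13, 24, 40] -> counters=[0,4,2,0,1,0,1,0,0,3,2,0,1,1,0,4,0,0,0,1,0,1,0,1,0,0,0,0,0,0,0,1,0,0,1,1,2,1,0,0,1,2,1,0]
Step 13: insert wsw at [3, 13, 24, 40] -> counters=[0,4,2,1,1,0,1,0,0,3,2,0,1,2,0,4,0,0,0,1,0,1,0,1,1,0,0,0,0,0,0,1,0,0,1,1,2,1,0,0,2,2,1,0]
Step 14: insert j at [16, 30, 35, 42] -> counters=[0,4,2,1,1,0,1,0,0,3,2,0,1,2,0,4,1,0,0,1,0,1,0,1,1,0,0,0,0,0,1,1,0,0,1,2,2,1,0,0,2,2,2,0]
Query j: check counters[16]=1 counters[30]=1 counters[35]=2 counters[42]=2 -> maybe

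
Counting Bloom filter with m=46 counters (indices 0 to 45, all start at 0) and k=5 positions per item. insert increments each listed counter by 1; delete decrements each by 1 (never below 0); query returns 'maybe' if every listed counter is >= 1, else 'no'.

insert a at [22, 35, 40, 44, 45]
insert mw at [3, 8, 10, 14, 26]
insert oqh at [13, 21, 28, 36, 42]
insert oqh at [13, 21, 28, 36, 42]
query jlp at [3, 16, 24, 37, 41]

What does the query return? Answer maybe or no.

Answer: no

Derivation:
Step 1: insert a at [22, 35, 40, 44, 45] -> counters=[0,0,0,0,0,0,0,0,0,0,0,0,0,0,0,0,0,0,0,0,0,0,1,0,0,0,0,0,0,0,0,0,0,0,0,1,0,0,0,0,1,0,0,0,1,1]
Step 2: insert mw at [3, 8, 10, 14, 26] -> counters=[0,0,0,1,0,0,0,0,1,0,1,0,0,0,1,0,0,0,0,0,0,0,1,0,0,0,1,0,0,0,0,0,0,0,0,1,0,0,0,0,1,0,0,0,1,1]
Step 3: insert oqh at [13, 21, 28, 36, 42] -> counters=[0,0,0,1,0,0,0,0,1,0,1,0,0,1,1,0,0,0,0,0,0,1,1,0,0,0,1,0,1,0,0,0,0,0,0,1,1,0,0,0,1,0,1,0,1,1]
Step 4: insert oqh at [13, 21, 28, 36, 42] -> counters=[0,0,0,1,0,0,0,0,1,0,1,0,0,2,1,0,0,0,0,0,0,2,1,0,0,0,1,0,2,0,0,0,0,0,0,1,2,0,0,0,1,0,2,0,1,1]
Query jlp: check counters[3]=1 counters[16]=0 counters[24]=0 counters[37]=0 counters[41]=0 -> no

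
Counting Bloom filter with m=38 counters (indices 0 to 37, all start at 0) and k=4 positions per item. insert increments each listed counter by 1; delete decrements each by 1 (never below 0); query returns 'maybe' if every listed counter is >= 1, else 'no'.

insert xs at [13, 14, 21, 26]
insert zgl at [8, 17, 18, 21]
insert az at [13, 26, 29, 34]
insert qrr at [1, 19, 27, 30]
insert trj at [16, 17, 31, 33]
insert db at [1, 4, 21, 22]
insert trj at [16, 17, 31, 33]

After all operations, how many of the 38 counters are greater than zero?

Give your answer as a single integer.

Step 1: insert xs at [13, 14, 21, 26] -> counters=[0,0,0,0,0,0,0,0,0,0,0,0,0,1,1,0,0,0,0,0,0,1,0,0,0,0,1,0,0,0,0,0,0,0,0,0,0,0]
Step 2: insert zgl at [8, 17, 18, 21] -> counters=[0,0,0,0,0,0,0,0,1,0,0,0,0,1,1,0,0,1,1,0,0,2,0,0,0,0,1,0,0,0,0,0,0,0,0,0,0,0]
Step 3: insert az at [13, 26, 29, 34] -> counters=[0,0,0,0,0,0,0,0,1,0,0,0,0,2,1,0,0,1,1,0,0,2,0,0,0,0,2,0,0,1,0,0,0,0,1,0,0,0]
Step 4: insert qrr at [1, 19, 27, 30] -> counters=[0,1,0,0,0,0,0,0,1,0,0,0,0,2,1,0,0,1,1,1,0,2,0,0,0,0,2,1,0,1,1,0,0,0,1,0,0,0]
Step 5: insert trj at [16, 17, 31, 33] -> counters=[0,1,0,0,0,0,0,0,1,0,0,0,0,2,1,0,1,2,1,1,0,2,0,0,0,0,2,1,0,1,1,1,0,1,1,0,0,0]
Step 6: insert db at [1, 4, 21, 22] -> counters=[0,2,0,0,1,0,0,0,1,0,0,0,0,2,1,0,1,2,1,1,0,3,1,0,0,0,2,1,0,1,1,1,0,1,1,0,0,0]
Step 7: insert trj at [16, 17, 31, 33] -> counters=[0,2,0,0,1,0,0,0,1,0,0,0,0,2,1,0,2,3,1,1,0,3,1,0,0,0,2,1,0,1,1,2,0,2,1,0,0,0]
Final counters=[0,2,0,0,1,0,0,0,1,0,0,0,0,2,1,0,2,3,1,1,0,3,1,0,0,0,2,1,0,1,1,2,0,2,1,0,0,0] -> 18 nonzero

Answer: 18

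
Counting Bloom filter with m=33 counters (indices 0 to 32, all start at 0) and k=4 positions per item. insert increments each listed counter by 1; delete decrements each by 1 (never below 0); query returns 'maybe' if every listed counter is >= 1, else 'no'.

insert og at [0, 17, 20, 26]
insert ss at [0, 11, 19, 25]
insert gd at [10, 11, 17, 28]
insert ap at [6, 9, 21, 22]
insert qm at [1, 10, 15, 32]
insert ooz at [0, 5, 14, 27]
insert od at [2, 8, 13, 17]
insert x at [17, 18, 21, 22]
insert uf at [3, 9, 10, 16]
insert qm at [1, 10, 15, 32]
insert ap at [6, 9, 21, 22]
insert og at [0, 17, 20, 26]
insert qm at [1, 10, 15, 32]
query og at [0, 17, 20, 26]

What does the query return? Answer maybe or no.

Answer: maybe

Derivation:
Step 1: insert og at [0, 17, 20, 26] -> counters=[1,0,0,0,0,0,0,0,0,0,0,0,0,0,0,0,0,1,0,0,1,0,0,0,0,0,1,0,0,0,0,0,0]
Step 2: insert ss at [0, 11, 19, 25] -> counters=[2,0,0,0,0,0,0,0,0,0,0,1,0,0,0,0,0,1,0,1,1,0,0,0,0,1,1,0,0,0,0,0,0]
Step 3: insert gd at [10, 11, 17, 28] -> counters=[2,0,0,0,0,0,0,0,0,0,1,2,0,0,0,0,0,2,0,1,1,0,0,0,0,1,1,0,1,0,0,0,0]
Step 4: insert ap at [6, 9, 21, 22] -> counters=[2,0,0,0,0,0,1,0,0,1,1,2,0,0,0,0,0,2,0,1,1,1,1,0,0,1,1,0,1,0,0,0,0]
Step 5: insert qm at [1, 10, 15, 32] -> counters=[2,1,0,0,0,0,1,0,0,1,2,2,0,0,0,1,0,2,0,1,1,1,1,0,0,1,1,0,1,0,0,0,1]
Step 6: insert ooz at [0, 5, 14, 27] -> counters=[3,1,0,0,0,1,1,0,0,1,2,2,0,0,1,1,0,2,0,1,1,1,1,0,0,1,1,1,1,0,0,0,1]
Step 7: insert od at [2, 8, 13, 17] -> counters=[3,1,1,0,0,1,1,0,1,1,2,2,0,1,1,1,0,3,0,1,1,1,1,0,0,1,1,1,1,0,0,0,1]
Step 8: insert x at [17, 18, 21, 22] -> counters=[3,1,1,0,0,1,1,0,1,1,2,2,0,1,1,1,0,4,1,1,1,2,2,0,0,1,1,1,1,0,0,0,1]
Step 9: insert uf at [3, 9, 10, 16] -> counters=[3,1,1,1,0,1,1,0,1,2,3,2,0,1,1,1,1,4,1,1,1,2,2,0,0,1,1,1,1,0,0,0,1]
Step 10: insert qm at [1, 10, 15, 32] -> counters=[3,2,1,1,0,1,1,0,1,2,4,2,0,1,1,2,1,4,1,1,1,2,2,0,0,1,1,1,1,0,0,0,2]
Step 11: insert ap at [6, 9, 21, 22] -> counters=[3,2,1,1,0,1,2,0,1,3,4,2,0,1,1,2,1,4,1,1,1,3,3,0,0,1,1,1,1,0,0,0,2]
Step 12: insert og at [0, 17, 20, 26] -> counters=[4,2,1,1,0,1,2,0,1,3,4,2,0,1,1,2,1,5,1,1,2,3,3,0,0,1,2,1,1,0,0,0,2]
Step 13: insert qm at [1, 10, 15, 32] -> counters=[4,3,1,1,0,1,2,0,1,3,5,2,0,1,1,3,1,5,1,1,2,3,3,0,0,1,2,1,1,0,0,0,3]
Query og: check counters[0]=4 counters[17]=5 counters[20]=2 counters[26]=2 -> maybe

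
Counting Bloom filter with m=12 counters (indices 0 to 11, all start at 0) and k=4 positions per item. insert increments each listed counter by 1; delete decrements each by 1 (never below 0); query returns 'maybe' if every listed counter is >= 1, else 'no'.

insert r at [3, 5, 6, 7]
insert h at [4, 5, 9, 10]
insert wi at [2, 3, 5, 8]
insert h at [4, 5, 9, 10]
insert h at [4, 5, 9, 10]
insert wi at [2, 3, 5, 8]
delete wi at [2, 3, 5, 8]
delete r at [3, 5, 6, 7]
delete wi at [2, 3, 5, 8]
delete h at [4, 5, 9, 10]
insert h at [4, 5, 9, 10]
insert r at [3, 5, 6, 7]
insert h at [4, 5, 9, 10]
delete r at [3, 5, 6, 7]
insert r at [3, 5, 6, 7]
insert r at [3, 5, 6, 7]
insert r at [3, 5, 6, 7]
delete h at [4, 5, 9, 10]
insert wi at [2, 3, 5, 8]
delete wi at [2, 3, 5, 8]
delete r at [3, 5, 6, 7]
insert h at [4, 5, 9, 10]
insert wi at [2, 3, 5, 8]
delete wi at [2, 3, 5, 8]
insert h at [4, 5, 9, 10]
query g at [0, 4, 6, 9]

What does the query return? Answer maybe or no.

Answer: no

Derivation:
Step 1: insert r at [3, 5, 6, 7] -> counters=[0,0,0,1,0,1,1,1,0,0,0,0]
Step 2: insert h at [4, 5, 9, 10] -> counters=[0,0,0,1,1,2,1,1,0,1,1,0]
Step 3: insert wi at [2, 3, 5, 8] -> counters=[0,0,1,2,1,3,1,1,1,1,1,0]
Step 4: insert h at [4, 5, 9, 10] -> counters=[0,0,1,2,2,4,1,1,1,2,2,0]
Step 5: insert h at [4, 5, 9, 10] -> counters=[0,0,1,2,3,5,1,1,1,3,3,0]
Step 6: insert wi at [2, 3, 5, 8] -> counters=[0,0,2,3,3,6,1,1,2,3,3,0]
Step 7: delete wi at [2, 3, 5, 8] -> counters=[0,0,1,2,3,5,1,1,1,3,3,0]
Step 8: delete r at [3, 5, 6, 7] -> counters=[0,0,1,1,3,4,0,0,1,3,3,0]
Step 9: delete wi at [2, 3, 5, 8] -> counters=[0,0,0,0,3,3,0,0,0,3,3,0]
Step 10: delete h at [4, 5, 9, 10] -> counters=[0,0,0,0,2,2,0,0,0,2,2,0]
Step 11: insert h at [4, 5, 9, 10] -> counters=[0,0,0,0,3,3,0,0,0,3,3,0]
Step 12: insert r at [3, 5, 6, 7] -> counters=[0,0,0,1,3,4,1,1,0,3,3,0]
Step 13: insert h at [4, 5, 9, 10] -> counters=[0,0,0,1,4,5,1,1,0,4,4,0]
Step 14: delete r at [3, 5, 6, 7] -> counters=[0,0,0,0,4,4,0,0,0,4,4,0]
Step 15: insert r at [3, 5, 6, 7] -> counters=[0,0,0,1,4,5,1,1,0,4,4,0]
Step 16: insert r at [3, 5, 6, 7] -> counters=[0,0,0,2,4,6,2,2,0,4,4,0]
Step 17: insert r at [3, 5, 6, 7] -> counters=[0,0,0,3,4,7,3,3,0,4,4,0]
Step 18: delete h at [4, 5, 9, 10] -> counters=[0,0,0,3,3,6,3,3,0,3,3,0]
Step 19: insert wi at [2, 3, 5, 8] -> counters=[0,0,1,4,3,7,3,3,1,3,3,0]
Step 20: delete wi at [2, 3, 5, 8] -> counters=[0,0,0,3,3,6,3,3,0,3,3,0]
Step 21: delete r at [3, 5, 6, 7] -> counters=[0,0,0,2,3,5,2,2,0,3,3,0]
Step 22: insert h at [4, 5, 9, 10] -> counters=[0,0,0,2,4,6,2,2,0,4,4,0]
Step 23: insert wi at [2, 3, 5, 8] -> counters=[0,0,1,3,4,7,2,2,1,4,4,0]
Step 24: delete wi at [2, 3, 5, 8] -> counters=[0,0,0,2,4,6,2,2,0,4,4,0]
Step 25: insert h at [4, 5, 9, 10] -> counters=[0,0,0,2,5,7,2,2,0,5,5,0]
Query g: check counters[0]=0 counters[4]=5 counters[6]=2 counters[9]=5 -> no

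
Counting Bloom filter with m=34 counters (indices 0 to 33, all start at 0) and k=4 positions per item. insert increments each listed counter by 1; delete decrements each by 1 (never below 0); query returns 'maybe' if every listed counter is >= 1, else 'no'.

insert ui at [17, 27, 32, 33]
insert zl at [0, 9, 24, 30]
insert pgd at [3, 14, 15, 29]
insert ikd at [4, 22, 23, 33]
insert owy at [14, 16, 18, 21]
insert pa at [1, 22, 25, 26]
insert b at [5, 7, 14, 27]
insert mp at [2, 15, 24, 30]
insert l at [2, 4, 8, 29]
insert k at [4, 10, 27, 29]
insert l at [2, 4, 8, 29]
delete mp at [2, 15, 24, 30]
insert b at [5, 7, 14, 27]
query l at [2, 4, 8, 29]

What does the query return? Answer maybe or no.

Answer: maybe

Derivation:
Step 1: insert ui at [17, 27, 32, 33] -> counters=[0,0,0,0,0,0,0,0,0,0,0,0,0,0,0,0,0,1,0,0,0,0,0,0,0,0,0,1,0,0,0,0,1,1]
Step 2: insert zl at [0, 9, 24, 30] -> counters=[1,0,0,0,0,0,0,0,0,1,0,0,0,0,0,0,0,1,0,0,0,0,0,0,1,0,0,1,0,0,1,0,1,1]
Step 3: insert pgd at [3, 14, 15, 29] -> counters=[1,0,0,1,0,0,0,0,0,1,0,0,0,0,1,1,0,1,0,0,0,0,0,0,1,0,0,1,0,1,1,0,1,1]
Step 4: insert ikd at [4, 22, 23, 33] -> counters=[1,0,0,1,1,0,0,0,0,1,0,0,0,0,1,1,0,1,0,0,0,0,1,1,1,0,0,1,0,1,1,0,1,2]
Step 5: insert owy at [14, 16, 18, 21] -> counters=[1,0,0,1,1,0,0,0,0,1,0,0,0,0,2,1,1,1,1,0,0,1,1,1,1,0,0,1,0,1,1,0,1,2]
Step 6: insert pa at [1, 22, 25, 26] -> counters=[1,1,0,1,1,0,0,0,0,1,0,0,0,0,2,1,1,1,1,0,0,1,2,1,1,1,1,1,0,1,1,0,1,2]
Step 7: insert b at [5, 7, 14, 27] -> counters=[1,1,0,1,1,1,0,1,0,1,0,0,0,0,3,1,1,1,1,0,0,1,2,1,1,1,1,2,0,1,1,0,1,2]
Step 8: insert mp at [2, 15, 24, 30] -> counters=[1,1,1,1,1,1,0,1,0,1,0,0,0,0,3,2,1,1,1,0,0,1,2,1,2,1,1,2,0,1,2,0,1,2]
Step 9: insert l at [2, 4, 8, 29] -> counters=[1,1,2,1,2,1,0,1,1,1,0,0,0,0,3,2,1,1,1,0,0,1,2,1,2,1,1,2,0,2,2,0,1,2]
Step 10: insert k at [4, 10, 27, 29] -> counters=[1,1,2,1,3,1,0,1,1,1,1,0,0,0,3,2,1,1,1,0,0,1,2,1,2,1,1,3,0,3,2,0,1,2]
Step 11: insert l at [2, 4, 8, 29] -> counters=[1,1,3,1,4,1,0,1,2,1,1,0,0,0,3,2,1,1,1,0,0,1,2,1,2,1,1,3,0,4,2,0,1,2]
Step 12: delete mp at [2, 15, 24, 30] -> counters=[1,1,2,1,4,1,0,1,2,1,1,0,0,0,3,1,1,1,1,0,0,1,2,1,1,1,1,3,0,4,1,0,1,2]
Step 13: insert b at [5, 7, 14, 27] -> counters=[1,1,2,1,4,2,0,2,2,1,1,0,0,0,4,1,1,1,1,0,0,1,2,1,1,1,1,4,0,4,1,0,1,2]
Query l: check counters[2]=2 counters[4]=4 counters[8]=2 counters[29]=4 -> maybe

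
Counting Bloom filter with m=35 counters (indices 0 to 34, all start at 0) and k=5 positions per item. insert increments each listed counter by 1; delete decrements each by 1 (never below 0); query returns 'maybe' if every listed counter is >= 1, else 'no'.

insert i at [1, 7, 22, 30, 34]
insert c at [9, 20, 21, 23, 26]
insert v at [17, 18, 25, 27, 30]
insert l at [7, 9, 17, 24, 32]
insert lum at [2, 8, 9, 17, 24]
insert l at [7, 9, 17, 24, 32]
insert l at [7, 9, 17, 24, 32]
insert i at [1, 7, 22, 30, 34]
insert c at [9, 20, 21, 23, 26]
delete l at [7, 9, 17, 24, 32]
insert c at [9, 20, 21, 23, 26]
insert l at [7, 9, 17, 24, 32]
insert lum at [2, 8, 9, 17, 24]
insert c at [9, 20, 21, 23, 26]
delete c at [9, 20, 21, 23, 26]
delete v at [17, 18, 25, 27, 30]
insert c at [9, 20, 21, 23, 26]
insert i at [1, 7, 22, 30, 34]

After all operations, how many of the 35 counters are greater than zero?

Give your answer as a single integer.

Step 1: insert i at [1, 7, 22, 30, 34] -> counters=[0,1,0,0,0,0,0,1,0,0,0,0,0,0,0,0,0,0,0,0,0,0,1,0,0,0,0,0,0,0,1,0,0,0,1]
Step 2: insert c at [9, 20, 21, 23, 26] -> counters=[0,1,0,0,0,0,0,1,0,1,0,0,0,0,0,0,0,0,0,0,1,1,1,1,0,0,1,0,0,0,1,0,0,0,1]
Step 3: insert v at [17, 18, 25, 27, 30] -> counters=[0,1,0,0,0,0,0,1,0,1,0,0,0,0,0,0,0,1,1,0,1,1,1,1,0,1,1,1,0,0,2,0,0,0,1]
Step 4: insert l at [7, 9, 17, 24, 32] -> counters=[0,1,0,0,0,0,0,2,0,2,0,0,0,0,0,0,0,2,1,0,1,1,1,1,1,1,1,1,0,0,2,0,1,0,1]
Step 5: insert lum at [2, 8, 9, 17, 24] -> counters=[0,1,1,0,0,0,0,2,1,3,0,0,0,0,0,0,0,3,1,0,1,1,1,1,2,1,1,1,0,0,2,0,1,0,1]
Step 6: insert l at [7, 9, 17, 24, 32] -> counters=[0,1,1,0,0,0,0,3,1,4,0,0,0,0,0,0,0,4,1,0,1,1,1,1,3,1,1,1,0,0,2,0,2,0,1]
Step 7: insert l at [7, 9, 17, 24, 32] -> counters=[0,1,1,0,0,0,0,4,1,5,0,0,0,0,0,0,0,5,1,0,1,1,1,1,4,1,1,1,0,0,2,0,3,0,1]
Step 8: insert i at [1, 7, 22, 30, 34] -> counters=[0,2,1,0,0,0,0,5,1,5,0,0,0,0,0,0,0,5,1,0,1,1,2,1,4,1,1,1,0,0,3,0,3,0,2]
Step 9: insert c at [9, 20, 21, 23, 26] -> counters=[0,2,1,0,0,0,0,5,1,6,0,0,0,0,0,0,0,5,1,0,2,2,2,2,4,1,2,1,0,0,3,0,3,0,2]
Step 10: delete l at [7, 9, 17, 24, 32] -> counters=[0,2,1,0,0,0,0,4,1,5,0,0,0,0,0,0,0,4,1,0,2,2,2,2,3,1,2,1,0,0,3,0,2,0,2]
Step 11: insert c at [9, 20, 21, 23, 26] -> counters=[0,2,1,0,0,0,0,4,1,6,0,0,0,0,0,0,0,4,1,0,3,3,2,3,3,1,3,1,0,0,3,0,2,0,2]
Step 12: insert l at [7, 9, 17, 24, 32] -> counters=[0,2,1,0,0,0,0,5,1,7,0,0,0,0,0,0,0,5,1,0,3,3,2,3,4,1,3,1,0,0,3,0,3,0,2]
Step 13: insert lum at [2, 8, 9, 17, 24] -> counters=[0,2,2,0,0,0,0,5,2,8,0,0,0,0,0,0,0,6,1,0,3,3,2,3,5,1,3,1,0,0,3,0,3,0,2]
Step 14: insert c at [9, 20, 21, 23, 26] -> counters=[0,2,2,0,0,0,0,5,2,9,0,0,0,0,0,0,0,6,1,0,4,4,2,4,5,1,4,1,0,0,3,0,3,0,2]
Step 15: delete c at [9, 20, 21, 23, 26] -> counters=[0,2,2,0,0,0,0,5,2,8,0,0,0,0,0,0,0,6,1,0,3,3,2,3,5,1,3,1,0,0,3,0,3,0,2]
Step 16: delete v at [17, 18, 25, 27, 30] -> counters=[0,2,2,0,0,0,0,5,2,8,0,0,0,0,0,0,0,5,0,0,3,3,2,3,5,0,3,0,0,0,2,0,3,0,2]
Step 17: insert c at [9, 20, 21, 23, 26] -> counters=[0,2,2,0,0,0,0,5,2,9,0,0,0,0,0,0,0,5,0,0,4,4,2,4,5,0,4,0,0,0,2,0,3,0,2]
Step 18: insert i at [1, 7, 22, 30, 34] -> counters=[0,3,2,0,0,0,0,6,2,9,0,0,0,0,0,0,0,5,0,0,4,4,3,4,5,0,4,0,0,0,3,0,3,0,3]
Final counters=[0,3,2,0,0,0,0,6,2,9,0,0,0,0,0,0,0,5,0,0,4,4,3,4,5,0,4,0,0,0,3,0,3,0,3] -> 15 nonzero

Answer: 15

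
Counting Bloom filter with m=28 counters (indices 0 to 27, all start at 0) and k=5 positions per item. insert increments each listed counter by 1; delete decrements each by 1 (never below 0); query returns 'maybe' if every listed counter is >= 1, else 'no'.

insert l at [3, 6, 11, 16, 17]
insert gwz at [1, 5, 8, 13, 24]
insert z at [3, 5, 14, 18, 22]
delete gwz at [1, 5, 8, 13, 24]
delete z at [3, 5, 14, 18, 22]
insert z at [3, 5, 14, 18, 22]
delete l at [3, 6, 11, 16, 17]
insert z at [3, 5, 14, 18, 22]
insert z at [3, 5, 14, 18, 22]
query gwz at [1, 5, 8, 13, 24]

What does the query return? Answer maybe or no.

Step 1: insert l at [3, 6, 11, 16, 17] -> counters=[0,0,0,1,0,0,1,0,0,0,0,1,0,0,0,0,1,1,0,0,0,0,0,0,0,0,0,0]
Step 2: insert gwz at [1, 5, 8, 13, 24] -> counters=[0,1,0,1,0,1,1,0,1,0,0,1,0,1,0,0,1,1,0,0,0,0,0,0,1,0,0,0]
Step 3: insert z at [3, 5, 14, 18, 22] -> counters=[0,1,0,2,0,2,1,0,1,0,0,1,0,1,1,0,1,1,1,0,0,0,1,0,1,0,0,0]
Step 4: delete gwz at [1, 5, 8, 13, 24] -> counters=[0,0,0,2,0,1,1,0,0,0,0,1,0,0,1,0,1,1,1,0,0,0,1,0,0,0,0,0]
Step 5: delete z at [3, 5, 14, 18, 22] -> counters=[0,0,0,1,0,0,1,0,0,0,0,1,0,0,0,0,1,1,0,0,0,0,0,0,0,0,0,0]
Step 6: insert z at [3, 5, 14, 18, 22] -> counters=[0,0,0,2,0,1,1,0,0,0,0,1,0,0,1,0,1,1,1,0,0,0,1,0,0,0,0,0]
Step 7: delete l at [3, 6, 11, 16, 17] -> counters=[0,0,0,1,0,1,0,0,0,0,0,0,0,0,1,0,0,0,1,0,0,0,1,0,0,0,0,0]
Step 8: insert z at [3, 5, 14, 18, 22] -> counters=[0,0,0,2,0,2,0,0,0,0,0,0,0,0,2,0,0,0,2,0,0,0,2,0,0,0,0,0]
Step 9: insert z at [3, 5, 14, 18, 22] -> counters=[0,0,0,3,0,3,0,0,0,0,0,0,0,0,3,0,0,0,3,0,0,0,3,0,0,0,0,0]
Query gwz: check counters[1]=0 counters[5]=3 counters[8]=0 counters[13]=0 counters[24]=0 -> no

Answer: no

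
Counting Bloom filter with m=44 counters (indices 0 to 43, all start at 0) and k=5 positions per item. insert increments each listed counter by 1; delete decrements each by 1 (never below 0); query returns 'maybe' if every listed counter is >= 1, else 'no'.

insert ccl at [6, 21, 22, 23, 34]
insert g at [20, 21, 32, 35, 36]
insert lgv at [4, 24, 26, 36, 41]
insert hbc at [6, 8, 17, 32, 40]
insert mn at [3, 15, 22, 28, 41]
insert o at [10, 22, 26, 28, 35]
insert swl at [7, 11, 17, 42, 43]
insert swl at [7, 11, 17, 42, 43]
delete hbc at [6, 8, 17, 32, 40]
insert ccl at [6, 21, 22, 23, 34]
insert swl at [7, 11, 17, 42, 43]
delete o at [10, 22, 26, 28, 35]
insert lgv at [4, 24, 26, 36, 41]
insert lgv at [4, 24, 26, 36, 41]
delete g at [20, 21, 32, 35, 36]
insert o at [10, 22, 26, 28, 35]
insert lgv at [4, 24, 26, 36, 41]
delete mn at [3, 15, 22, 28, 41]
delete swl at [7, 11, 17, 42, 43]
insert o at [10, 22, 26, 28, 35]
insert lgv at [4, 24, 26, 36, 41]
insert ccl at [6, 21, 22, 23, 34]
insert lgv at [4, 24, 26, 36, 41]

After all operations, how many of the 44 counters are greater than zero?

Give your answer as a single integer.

Step 1: insert ccl at [6, 21, 22, 23, 34] -> counters=[0,0,0,0,0,0,1,0,0,0,0,0,0,0,0,0,0,0,0,0,0,1,1,1,0,0,0,0,0,0,0,0,0,0,1,0,0,0,0,0,0,0,0,0]
Step 2: insert g at [20, 21, 32, 35, 36] -> counters=[0,0,0,0,0,0,1,0,0,0,0,0,0,0,0,0,0,0,0,0,1,2,1,1,0,0,0,0,0,0,0,0,1,0,1,1,1,0,0,0,0,0,0,0]
Step 3: insert lgv at [4, 24, 26, 36, 41] -> counters=[0,0,0,0,1,0,1,0,0,0,0,0,0,0,0,0,0,0,0,0,1,2,1,1,1,0,1,0,0,0,0,0,1,0,1,1,2,0,0,0,0,1,0,0]
Step 4: insert hbc at [6, 8, 17, 32, 40] -> counters=[0,0,0,0,1,0,2,0,1,0,0,0,0,0,0,0,0,1,0,0,1,2,1,1,1,0,1,0,0,0,0,0,2,0,1,1,2,0,0,0,1,1,0,0]
Step 5: insert mn at [3, 15, 22, 28, 41] -> counters=[0,0,0,1,1,0,2,0,1,0,0,0,0,0,0,1,0,1,0,0,1,2,2,1,1,0,1,0,1,0,0,0,2,0,1,1,2,0,0,0,1,2,0,0]
Step 6: insert o at [10, 22, 26, 28, 35] -> counters=[0,0,0,1,1,0,2,0,1,0,1,0,0,0,0,1,0,1,0,0,1,2,3,1,1,0,2,0,2,0,0,0,2,0,1,2,2,0,0,0,1,2,0,0]
Step 7: insert swl at [7, 11, 17, 42, 43] -> counters=[0,0,0,1,1,0,2,1,1,0,1,1,0,0,0,1,0,2,0,0,1,2,3,1,1,0,2,0,2,0,0,0,2,0,1,2,2,0,0,0,1,2,1,1]
Step 8: insert swl at [7, 11, 17, 42, 43] -> counters=[0,0,0,1,1,0,2,2,1,0,1,2,0,0,0,1,0,3,0,0,1,2,3,1,1,0,2,0,2,0,0,0,2,0,1,2,2,0,0,0,1,2,2,2]
Step 9: delete hbc at [6, 8, 17, 32, 40] -> counters=[0,0,0,1,1,0,1,2,0,0,1,2,0,0,0,1,0,2,0,0,1,2,3,1,1,0,2,0,2,0,0,0,1,0,1,2,2,0,0,0,0,2,2,2]
Step 10: insert ccl at [6, 21, 22, 23, 34] -> counters=[0,0,0,1,1,0,2,2,0,0,1,2,0,0,0,1,0,2,0,0,1,3,4,2,1,0,2,0,2,0,0,0,1,0,2,2,2,0,0,0,0,2,2,2]
Step 11: insert swl at [7, 11, 17, 42, 43] -> counters=[0,0,0,1,1,0,2,3,0,0,1,3,0,0,0,1,0,3,0,0,1,3,4,2,1,0,2,0,2,0,0,0,1,0,2,2,2,0,0,0,0,2,3,3]
Step 12: delete o at [10, 22, 26, 28, 35] -> counters=[0,0,0,1,1,0,2,3,0,0,0,3,0,0,0,1,0,3,0,0,1,3,3,2,1,0,1,0,1,0,0,0,1,0,2,1,2,0,0,0,0,2,3,3]
Step 13: insert lgv at [4, 24, 26, 36, 41] -> counters=[0,0,0,1,2,0,2,3,0,0,0,3,0,0,0,1,0,3,0,0,1,3,3,2,2,0,2,0,1,0,0,0,1,0,2,1,3,0,0,0,0,3,3,3]
Step 14: insert lgv at [4, 24, 26, 36, 41] -> counters=[0,0,0,1,3,0,2,3,0,0,0,3,0,0,0,1,0,3,0,0,1,3,3,2,3,0,3,0,1,0,0,0,1,0,2,1,4,0,0,0,0,4,3,3]
Step 15: delete g at [20, 21, 32, 35, 36] -> counters=[0,0,0,1,3,0,2,3,0,0,0,3,0,0,0,1,0,3,0,0,0,2,3,2,3,0,3,0,1,0,0,0,0,0,2,0,3,0,0,0,0,4,3,3]
Step 16: insert o at [10, 22, 26, 28, 35] -> counters=[0,0,0,1,3,0,2,3,0,0,1,3,0,0,0,1,0,3,0,0,0,2,4,2,3,0,4,0,2,0,0,0,0,0,2,1,3,0,0,0,0,4,3,3]
Step 17: insert lgv at [4, 24, 26, 36, 41] -> counters=[0,0,0,1,4,0,2,3,0,0,1,3,0,0,0,1,0,3,0,0,0,2,4,2,4,0,5,0,2,0,0,0,0,0,2,1,4,0,0,0,0,5,3,3]
Step 18: delete mn at [3, 15, 22, 28, 41] -> counters=[0,0,0,0,4,0,2,3,0,0,1,3,0,0,0,0,0,3,0,0,0,2,3,2,4,0,5,0,1,0,0,0,0,0,2,1,4,0,0,0,0,4,3,3]
Step 19: delete swl at [7, 11, 17, 42, 43] -> counters=[0,0,0,0,4,0,2,2,0,0,1,2,0,0,0,0,0,2,0,0,0,2,3,2,4,0,5,0,1,0,0,0,0,0,2,1,4,0,0,0,0,4,2,2]
Step 20: insert o at [10, 22, 26, 28, 35] -> counters=[0,0,0,0,4,0,2,2,0,0,2,2,0,0,0,0,0,2,0,0,0,2,4,2,4,0,6,0,2,0,0,0,0,0,2,2,4,0,0,0,0,4,2,2]
Step 21: insert lgv at [4, 24, 26, 36, 41] -> counters=[0,0,0,0,5,0,2,2,0,0,2,2,0,0,0,0,0,2,0,0,0,2,4,2,5,0,7,0,2,0,0,0,0,0,2,2,5,0,0,0,0,5,2,2]
Step 22: insert ccl at [6, 21, 22, 23, 34] -> counters=[0,0,0,0,5,0,3,2,0,0,2,2,0,0,0,0,0,2,0,0,0,3,5,3,5,0,7,0,2,0,0,0,0,0,3,2,5,0,0,0,0,5,2,2]
Step 23: insert lgv at [4, 24, 26, 36, 41] -> counters=[0,0,0,0,6,0,3,2,0,0,2,2,0,0,0,0,0,2,0,0,0,3,5,3,6,0,8,0,2,0,0,0,0,0,3,2,6,0,0,0,0,6,2,2]
Final counters=[0,0,0,0,6,0,3,2,0,0,2,2,0,0,0,0,0,2,0,0,0,3,5,3,6,0,8,0,2,0,0,0,0,0,3,2,6,0,0,0,0,6,2,2] -> 18 nonzero

Answer: 18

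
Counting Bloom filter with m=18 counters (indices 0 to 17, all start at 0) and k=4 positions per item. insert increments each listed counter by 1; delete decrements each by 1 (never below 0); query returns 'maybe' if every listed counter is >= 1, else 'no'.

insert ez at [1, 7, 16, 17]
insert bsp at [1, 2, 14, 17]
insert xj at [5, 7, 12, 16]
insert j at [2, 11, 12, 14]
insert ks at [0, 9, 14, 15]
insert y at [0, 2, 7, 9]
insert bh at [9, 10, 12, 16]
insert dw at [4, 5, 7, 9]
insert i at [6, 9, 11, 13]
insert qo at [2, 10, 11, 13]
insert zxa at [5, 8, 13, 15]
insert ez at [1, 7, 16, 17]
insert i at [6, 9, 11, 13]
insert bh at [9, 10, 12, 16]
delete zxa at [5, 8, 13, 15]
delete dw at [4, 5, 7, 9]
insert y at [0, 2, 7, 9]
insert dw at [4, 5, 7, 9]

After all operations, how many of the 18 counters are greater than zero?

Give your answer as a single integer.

Answer: 16

Derivation:
Step 1: insert ez at [1, 7, 16, 17] -> counters=[0,1,0,0,0,0,0,1,0,0,0,0,0,0,0,0,1,1]
Step 2: insert bsp at [1, 2, 14, 17] -> counters=[0,2,1,0,0,0,0,1,0,0,0,0,0,0,1,0,1,2]
Step 3: insert xj at [5, 7, 12, 16] -> counters=[0,2,1,0,0,1,0,2,0,0,0,0,1,0,1,0,2,2]
Step 4: insert j at [2, 11, 12, 14] -> counters=[0,2,2,0,0,1,0,2,0,0,0,1,2,0,2,0,2,2]
Step 5: insert ks at [0, 9, 14, 15] -> counters=[1,2,2,0,0,1,0,2,0,1,0,1,2,0,3,1,2,2]
Step 6: insert y at [0, 2, 7, 9] -> counters=[2,2,3,0,0,1,0,3,0,2,0,1,2,0,3,1,2,2]
Step 7: insert bh at [9, 10, 12, 16] -> counters=[2,2,3,0,0,1,0,3,0,3,1,1,3,0,3,1,3,2]
Step 8: insert dw at [4, 5, 7, 9] -> counters=[2,2,3,0,1,2,0,4,0,4,1,1,3,0,3,1,3,2]
Step 9: insert i at [6, 9, 11, 13] -> counters=[2,2,3,0,1,2,1,4,0,5,1,2,3,1,3,1,3,2]
Step 10: insert qo at [2, 10, 11, 13] -> counters=[2,2,4,0,1,2,1,4,0,5,2,3,3,2,3,1,3,2]
Step 11: insert zxa at [5, 8, 13, 15] -> counters=[2,2,4,0,1,3,1,4,1,5,2,3,3,3,3,2,3,2]
Step 12: insert ez at [1, 7, 16, 17] -> counters=[2,3,4,0,1,3,1,5,1,5,2,3,3,3,3,2,4,3]
Step 13: insert i at [6, 9, 11, 13] -> counters=[2,3,4,0,1,3,2,5,1,6,2,4,3,4,3,2,4,3]
Step 14: insert bh at [9, 10, 12, 16] -> counters=[2,3,4,0,1,3,2,5,1,7,3,4,4,4,3,2,5,3]
Step 15: delete zxa at [5, 8, 13, 15] -> counters=[2,3,4,0,1,2,2,5,0,7,3,4,4,3,3,1,5,3]
Step 16: delete dw at [4, 5, 7, 9] -> counters=[2,3,4,0,0,1,2,4,0,6,3,4,4,3,3,1,5,3]
Step 17: insert y at [0, 2, 7, 9] -> counters=[3,3,5,0,0,1,2,5,0,7,3,4,4,3,3,1,5,3]
Step 18: insert dw at [4, 5, 7, 9] -> counters=[3,3,5,0,1,2,2,6,0,8,3,4,4,3,3,1,5,3]
Final counters=[3,3,5,0,1,2,2,6,0,8,3,4,4,3,3,1,5,3] -> 16 nonzero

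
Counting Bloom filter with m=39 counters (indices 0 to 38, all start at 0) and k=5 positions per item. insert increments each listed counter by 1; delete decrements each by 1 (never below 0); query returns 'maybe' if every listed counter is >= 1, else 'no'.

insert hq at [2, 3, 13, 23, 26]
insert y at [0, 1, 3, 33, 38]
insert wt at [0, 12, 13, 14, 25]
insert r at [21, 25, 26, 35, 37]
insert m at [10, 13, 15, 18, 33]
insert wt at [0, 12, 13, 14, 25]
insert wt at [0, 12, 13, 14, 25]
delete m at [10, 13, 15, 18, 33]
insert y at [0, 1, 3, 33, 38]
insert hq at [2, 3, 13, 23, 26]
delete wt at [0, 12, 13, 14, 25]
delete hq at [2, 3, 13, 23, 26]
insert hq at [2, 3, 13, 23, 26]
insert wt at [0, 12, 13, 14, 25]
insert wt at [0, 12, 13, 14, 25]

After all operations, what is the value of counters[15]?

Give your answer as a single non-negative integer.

Answer: 0

Derivation:
Step 1: insert hq at [2, 3, 13, 23, 26] -> counters=[0,0,1,1,0,0,0,0,0,0,0,0,0,1,0,0,0,0,0,0,0,0,0,1,0,0,1,0,0,0,0,0,0,0,0,0,0,0,0]
Step 2: insert y at [0, 1, 3, 33, 38] -> counters=[1,1,1,2,0,0,0,0,0,0,0,0,0,1,0,0,0,0,0,0,0,0,0,1,0,0,1,0,0,0,0,0,0,1,0,0,0,0,1]
Step 3: insert wt at [0, 12, 13, 14, 25] -> counters=[2,1,1,2,0,0,0,0,0,0,0,0,1,2,1,0,0,0,0,0,0,0,0,1,0,1,1,0,0,0,0,0,0,1,0,0,0,0,1]
Step 4: insert r at [21, 25, 26, 35, 37] -> counters=[2,1,1,2,0,0,0,0,0,0,0,0,1,2,1,0,0,0,0,0,0,1,0,1,0,2,2,0,0,0,0,0,0,1,0,1,0,1,1]
Step 5: insert m at [10, 13, 15, 18, 33] -> counters=[2,1,1,2,0,0,0,0,0,0,1,0,1,3,1,1,0,0,1,0,0,1,0,1,0,2,2,0,0,0,0,0,0,2,0,1,0,1,1]
Step 6: insert wt at [0, 12, 13, 14, 25] -> counters=[3,1,1,2,0,0,0,0,0,0,1,0,2,4,2,1,0,0,1,0,0,1,0,1,0,3,2,0,0,0,0,0,0,2,0,1,0,1,1]
Step 7: insert wt at [0, 12, 13, 14, 25] -> counters=[4,1,1,2,0,0,0,0,0,0,1,0,3,5,3,1,0,0,1,0,0,1,0,1,0,4,2,0,0,0,0,0,0,2,0,1,0,1,1]
Step 8: delete m at [10, 13, 15, 18, 33] -> counters=[4,1,1,2,0,0,0,0,0,0,0,0,3,4,3,0,0,0,0,0,0,1,0,1,0,4,2,0,0,0,0,0,0,1,0,1,0,1,1]
Step 9: insert y at [0, 1, 3, 33, 38] -> counters=[5,2,1,3,0,0,0,0,0,0,0,0,3,4,3,0,0,0,0,0,0,1,0,1,0,4,2,0,0,0,0,0,0,2,0,1,0,1,2]
Step 10: insert hq at [2, 3, 13, 23, 26] -> counters=[5,2,2,4,0,0,0,0,0,0,0,0,3,5,3,0,0,0,0,0,0,1,0,2,0,4,3,0,0,0,0,0,0,2,0,1,0,1,2]
Step 11: delete wt at [0, 12, 13, 14, 25] -> counters=[4,2,2,4,0,0,0,0,0,0,0,0,2,4,2,0,0,0,0,0,0,1,0,2,0,3,3,0,0,0,0,0,0,2,0,1,0,1,2]
Step 12: delete hq at [2, 3, 13, 23, 26] -> counters=[4,2,1,3,0,0,0,0,0,0,0,0,2,3,2,0,0,0,0,0,0,1,0,1,0,3,2,0,0,0,0,0,0,2,0,1,0,1,2]
Step 13: insert hq at [2, 3, 13, 23, 26] -> counters=[4,2,2,4,0,0,0,0,0,0,0,0,2,4,2,0,0,0,0,0,0,1,0,2,0,3,3,0,0,0,0,0,0,2,0,1,0,1,2]
Step 14: insert wt at [0, 12, 13, 14, 25] -> counters=[5,2,2,4,0,0,0,0,0,0,0,0,3,5,3,0,0,0,0,0,0,1,0,2,0,4,3,0,0,0,0,0,0,2,0,1,0,1,2]
Step 15: insert wt at [0, 12, 13, 14, 25] -> counters=[6,2,2,4,0,0,0,0,0,0,0,0,4,6,4,0,0,0,0,0,0,1,0,2,0,5,3,0,0,0,0,0,0,2,0,1,0,1,2]
Final counters=[6,2,2,4,0,0,0,0,0,0,0,0,4,6,4,0,0,0,0,0,0,1,0,2,0,5,3,0,0,0,0,0,0,2,0,1,0,1,2] -> counters[15]=0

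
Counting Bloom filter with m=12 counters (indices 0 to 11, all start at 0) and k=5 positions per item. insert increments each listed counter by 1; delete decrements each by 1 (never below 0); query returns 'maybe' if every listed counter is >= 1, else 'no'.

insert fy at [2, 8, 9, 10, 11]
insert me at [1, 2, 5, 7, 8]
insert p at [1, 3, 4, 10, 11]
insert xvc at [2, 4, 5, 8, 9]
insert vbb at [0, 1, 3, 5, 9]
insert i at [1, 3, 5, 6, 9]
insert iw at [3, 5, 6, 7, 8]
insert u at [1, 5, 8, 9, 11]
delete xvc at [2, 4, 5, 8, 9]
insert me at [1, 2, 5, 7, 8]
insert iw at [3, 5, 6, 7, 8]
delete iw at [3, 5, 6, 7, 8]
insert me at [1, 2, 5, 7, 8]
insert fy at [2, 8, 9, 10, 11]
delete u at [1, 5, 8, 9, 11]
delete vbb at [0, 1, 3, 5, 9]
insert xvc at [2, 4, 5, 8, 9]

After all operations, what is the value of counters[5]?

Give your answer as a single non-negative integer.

Step 1: insert fy at [2, 8, 9, 10, 11] -> counters=[0,0,1,0,0,0,0,0,1,1,1,1]
Step 2: insert me at [1, 2, 5, 7, 8] -> counters=[0,1,2,0,0,1,0,1,2,1,1,1]
Step 3: insert p at [1, 3, 4, 10, 11] -> counters=[0,2,2,1,1,1,0,1,2,1,2,2]
Step 4: insert xvc at [2, 4, 5, 8, 9] -> counters=[0,2,3,1,2,2,0,1,3,2,2,2]
Step 5: insert vbb at [0, 1, 3, 5, 9] -> counters=[1,3,3,2,2,3,0,1,3,3,2,2]
Step 6: insert i at [1, 3, 5, 6, 9] -> counters=[1,4,3,3,2,4,1,1,3,4,2,2]
Step 7: insert iw at [3, 5, 6, 7, 8] -> counters=[1,4,3,4,2,5,2,2,4,4,2,2]
Step 8: insert u at [1, 5, 8, 9, 11] -> counters=[1,5,3,4,2,6,2,2,5,5,2,3]
Step 9: delete xvc at [2, 4, 5, 8, 9] -> counters=[1,5,2,4,1,5,2,2,4,4,2,3]
Step 10: insert me at [1, 2, 5, 7, 8] -> counters=[1,6,3,4,1,6,2,3,5,4,2,3]
Step 11: insert iw at [3, 5, 6, 7, 8] -> counters=[1,6,3,5,1,7,3,4,6,4,2,3]
Step 12: delete iw at [3, 5, 6, 7, 8] -> counters=[1,6,3,4,1,6,2,3,5,4,2,3]
Step 13: insert me at [1, 2, 5, 7, 8] -> counters=[1,7,4,4,1,7,2,4,6,4,2,3]
Step 14: insert fy at [2, 8, 9, 10, 11] -> counters=[1,7,5,4,1,7,2,4,7,5,3,4]
Step 15: delete u at [1, 5, 8, 9, 11] -> counters=[1,6,5,4,1,6,2,4,6,4,3,3]
Step 16: delete vbb at [0, 1, 3, 5, 9] -> counters=[0,5,5,3,1,5,2,4,6,3,3,3]
Step 17: insert xvc at [2, 4, 5, 8, 9] -> counters=[0,5,6,3,2,6,2,4,7,4,3,3]
Final counters=[0,5,6,3,2,6,2,4,7,4,3,3] -> counters[5]=6

Answer: 6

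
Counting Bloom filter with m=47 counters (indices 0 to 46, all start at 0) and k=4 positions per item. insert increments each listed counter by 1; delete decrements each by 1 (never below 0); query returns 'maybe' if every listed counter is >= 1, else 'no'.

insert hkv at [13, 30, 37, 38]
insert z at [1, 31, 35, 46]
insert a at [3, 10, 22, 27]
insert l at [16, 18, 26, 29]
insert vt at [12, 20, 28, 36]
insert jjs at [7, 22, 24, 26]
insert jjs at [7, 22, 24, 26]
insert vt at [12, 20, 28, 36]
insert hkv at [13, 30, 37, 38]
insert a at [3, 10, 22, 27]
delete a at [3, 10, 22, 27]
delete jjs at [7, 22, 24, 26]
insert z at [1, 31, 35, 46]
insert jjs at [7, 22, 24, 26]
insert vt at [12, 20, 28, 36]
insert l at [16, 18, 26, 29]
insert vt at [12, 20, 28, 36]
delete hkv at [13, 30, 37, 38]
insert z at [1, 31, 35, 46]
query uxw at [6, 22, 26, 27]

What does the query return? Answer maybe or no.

Answer: no

Derivation:
Step 1: insert hkv at [13, 30, 37, 38] -> counters=[0,0,0,0,0,0,0,0,0,0,0,0,0,1,0,0,0,0,0,0,0,0,0,0,0,0,0,0,0,0,1,0,0,0,0,0,0,1,1,0,0,0,0,0,0,0,0]
Step 2: insert z at [1, 31, 35, 46] -> counters=[0,1,0,0,0,0,0,0,0,0,0,0,0,1,0,0,0,0,0,0,0,0,0,0,0,0,0,0,0,0,1,1,0,0,0,1,0,1,1,0,0,0,0,0,0,0,1]
Step 3: insert a at [3, 10, 22, 27] -> counters=[0,1,0,1,0,0,0,0,0,0,1,0,0,1,0,0,0,0,0,0,0,0,1,0,0,0,0,1,0,0,1,1,0,0,0,1,0,1,1,0,0,0,0,0,0,0,1]
Step 4: insert l at [16, 18, 26, 29] -> counters=[0,1,0,1,0,0,0,0,0,0,1,0,0,1,0,0,1,0,1,0,0,0,1,0,0,0,1,1,0,1,1,1,0,0,0,1,0,1,1,0,0,0,0,0,0,0,1]
Step 5: insert vt at [12, 20, 28, 36] -> counters=[0,1,0,1,0,0,0,0,0,0,1,0,1,1,0,0,1,0,1,0,1,0,1,0,0,0,1,1,1,1,1,1,0,0,0,1,1,1,1,0,0,0,0,0,0,0,1]
Step 6: insert jjs at [7, 22, 24, 26] -> counters=[0,1,0,1,0,0,0,1,0,0,1,0,1,1,0,0,1,0,1,0,1,0,2,0,1,0,2,1,1,1,1,1,0,0,0,1,1,1,1,0,0,0,0,0,0,0,1]
Step 7: insert jjs at [7, 22, 24, 26] -> counters=[0,1,0,1,0,0,0,2,0,0,1,0,1,1,0,0,1,0,1,0,1,0,3,0,2,0,3,1,1,1,1,1,0,0,0,1,1,1,1,0,0,0,0,0,0,0,1]
Step 8: insert vt at [12, 20, 28, 36] -> counters=[0,1,0,1,0,0,0,2,0,0,1,0,2,1,0,0,1,0,1,0,2,0,3,0,2,0,3,1,2,1,1,1,0,0,0,1,2,1,1,0,0,0,0,0,0,0,1]
Step 9: insert hkv at [13, 30, 37, 38] -> counters=[0,1,0,1,0,0,0,2,0,0,1,0,2,2,0,0,1,0,1,0,2,0,3,0,2,0,3,1,2,1,2,1,0,0,0,1,2,2,2,0,0,0,0,0,0,0,1]
Step 10: insert a at [3, 10, 22, 27] -> counters=[0,1,0,2,0,0,0,2,0,0,2,0,2,2,0,0,1,0,1,0,2,0,4,0,2,0,3,2,2,1,2,1,0,0,0,1,2,2,2,0,0,0,0,0,0,0,1]
Step 11: delete a at [3, 10, 22, 27] -> counters=[0,1,0,1,0,0,0,2,0,0,1,0,2,2,0,0,1,0,1,0,2,0,3,0,2,0,3,1,2,1,2,1,0,0,0,1,2,2,2,0,0,0,0,0,0,0,1]
Step 12: delete jjs at [7, 22, 24, 26] -> counters=[0,1,0,1,0,0,0,1,0,0,1,0,2,2,0,0,1,0,1,0,2,0,2,0,1,0,2,1,2,1,2,1,0,0,0,1,2,2,2,0,0,0,0,0,0,0,1]
Step 13: insert z at [1, 31, 35, 46] -> counters=[0,2,0,1,0,0,0,1,0,0,1,0,2,2,0,0,1,0,1,0,2,0,2,0,1,0,2,1,2,1,2,2,0,0,0,2,2,2,2,0,0,0,0,0,0,0,2]
Step 14: insert jjs at [7, 22, 24, 26] -> counters=[0,2,0,1,0,0,0,2,0,0,1,0,2,2,0,0,1,0,1,0,2,0,3,0,2,0,3,1,2,1,2,2,0,0,0,2,2,2,2,0,0,0,0,0,0,0,2]
Step 15: insert vt at [12, 20, 28, 36] -> counters=[0,2,0,1,0,0,0,2,0,0,1,0,3,2,0,0,1,0,1,0,3,0,3,0,2,0,3,1,3,1,2,2,0,0,0,2,3,2,2,0,0,0,0,0,0,0,2]
Step 16: insert l at [16, 18, 26, 29] -> counters=[0,2,0,1,0,0,0,2,0,0,1,0,3,2,0,0,2,0,2,0,3,0,3,0,2,0,4,1,3,2,2,2,0,0,0,2,3,2,2,0,0,0,0,0,0,0,2]
Step 17: insert vt at [12, 20, 28, 36] -> counters=[0,2,0,1,0,0,0,2,0,0,1,0,4,2,0,0,2,0,2,0,4,0,3,0,2,0,4,1,4,2,2,2,0,0,0,2,4,2,2,0,0,0,0,0,0,0,2]
Step 18: delete hkv at [13, 30, 37, 38] -> counters=[0,2,0,1,0,0,0,2,0,0,1,0,4,1,0,0,2,0,2,0,4,0,3,0,2,0,4,1,4,2,1,2,0,0,0,2,4,1,1,0,0,0,0,0,0,0,2]
Step 19: insert z at [1, 31, 35, 46] -> counters=[0,3,0,1,0,0,0,2,0,0,1,0,4,1,0,0,2,0,2,0,4,0,3,0,2,0,4,1,4,2,1,3,0,0,0,3,4,1,1,0,0,0,0,0,0,0,3]
Query uxw: check counters[6]=0 counters[22]=3 counters[26]=4 counters[27]=1 -> no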